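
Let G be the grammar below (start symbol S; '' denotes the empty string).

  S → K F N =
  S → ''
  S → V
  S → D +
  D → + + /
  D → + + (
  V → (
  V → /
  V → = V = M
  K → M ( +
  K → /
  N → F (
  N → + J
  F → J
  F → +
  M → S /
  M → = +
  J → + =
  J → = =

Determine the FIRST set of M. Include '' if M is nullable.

{ (, +, /, = }

From M → S /: S nullable, take FIRST(S) ∪ {/} = { (, +, /, = }.
M → = + contributes {=}.
Union: FIRST(M) = { (, +, /, = }.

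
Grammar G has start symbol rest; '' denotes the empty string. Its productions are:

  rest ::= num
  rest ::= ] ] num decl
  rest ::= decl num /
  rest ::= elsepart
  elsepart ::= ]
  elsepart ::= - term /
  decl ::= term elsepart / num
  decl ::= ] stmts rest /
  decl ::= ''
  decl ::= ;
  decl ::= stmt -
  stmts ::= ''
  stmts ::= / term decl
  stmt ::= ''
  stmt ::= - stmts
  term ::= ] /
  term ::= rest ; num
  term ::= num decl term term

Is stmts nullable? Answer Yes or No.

stmts has an ''-production, so stmts ⇒ ''.

Yes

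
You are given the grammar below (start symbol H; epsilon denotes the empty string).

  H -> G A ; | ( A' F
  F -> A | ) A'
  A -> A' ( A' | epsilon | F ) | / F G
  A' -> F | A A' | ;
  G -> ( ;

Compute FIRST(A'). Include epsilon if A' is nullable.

From A' -> F: add FIRST(F) = { (, ), /, ;, epsilon } (including epsilon since F is nullable).
From A' -> A A': A, A' nullable, take FIRST(A) ∪ FIRST(A') = { (, ), /, ; }; also epsilon since the whole RHS is nullable.
A' -> ; contributes {;}.
Union: FIRST(A') = { (, ), /, ;, epsilon }.

{ (, ), /, ;, epsilon }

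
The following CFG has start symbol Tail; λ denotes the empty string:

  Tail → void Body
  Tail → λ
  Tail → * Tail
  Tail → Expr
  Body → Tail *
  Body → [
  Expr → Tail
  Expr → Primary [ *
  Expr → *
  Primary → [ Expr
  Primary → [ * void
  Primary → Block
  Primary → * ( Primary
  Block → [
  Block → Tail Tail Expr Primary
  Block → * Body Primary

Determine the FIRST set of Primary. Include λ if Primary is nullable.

{ *, [, void }

Primary → [ Expr contributes {[}.
Primary → [ * void contributes {[}.
From Primary → Block: add FIRST(Block) = { *, [, void }.
Primary → * ( Primary contributes {*}.
Union: FIRST(Primary) = { *, [, void }.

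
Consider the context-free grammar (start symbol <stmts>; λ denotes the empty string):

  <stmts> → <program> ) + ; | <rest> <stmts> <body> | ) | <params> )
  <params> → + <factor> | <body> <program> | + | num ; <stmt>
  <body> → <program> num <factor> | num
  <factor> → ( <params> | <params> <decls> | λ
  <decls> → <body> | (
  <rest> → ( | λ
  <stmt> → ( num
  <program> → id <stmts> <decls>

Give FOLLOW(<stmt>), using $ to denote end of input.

In <params> → num ; <stmt>: <stmt> is at the end, add FOLLOW(<params>) = { $, (, ), id, num }.
Union: FOLLOW(<stmt>) = { $, (, ), id, num }.

{ $, (, ), id, num }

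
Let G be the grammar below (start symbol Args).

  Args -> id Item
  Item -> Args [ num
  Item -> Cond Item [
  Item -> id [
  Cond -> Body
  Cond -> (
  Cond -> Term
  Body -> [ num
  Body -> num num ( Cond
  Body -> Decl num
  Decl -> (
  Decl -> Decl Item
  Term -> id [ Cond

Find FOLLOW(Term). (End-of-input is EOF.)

In Cond -> Term: Term is at the end, add FOLLOW(Cond) = { (, [, id, num }.
Union: FOLLOW(Term) = { (, [, id, num }.

{ (, [, id, num }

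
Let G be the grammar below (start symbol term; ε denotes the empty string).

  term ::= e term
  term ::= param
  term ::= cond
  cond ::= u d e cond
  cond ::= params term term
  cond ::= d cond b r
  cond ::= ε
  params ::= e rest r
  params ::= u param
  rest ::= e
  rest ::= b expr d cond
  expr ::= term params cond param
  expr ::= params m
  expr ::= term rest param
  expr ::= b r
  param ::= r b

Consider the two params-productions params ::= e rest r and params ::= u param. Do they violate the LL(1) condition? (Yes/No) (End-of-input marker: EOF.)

No

FIRST(e rest r) = { e } and FIRST(u param) = { u }.
The FIRST sets are disjoint and neither alternative is nullable — no conflict.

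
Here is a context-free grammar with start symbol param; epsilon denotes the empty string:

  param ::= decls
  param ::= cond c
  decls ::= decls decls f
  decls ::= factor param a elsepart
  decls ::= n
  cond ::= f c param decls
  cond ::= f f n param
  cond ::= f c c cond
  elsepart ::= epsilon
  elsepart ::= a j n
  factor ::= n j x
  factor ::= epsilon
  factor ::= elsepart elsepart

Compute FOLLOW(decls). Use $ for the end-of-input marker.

In param ::= decls: decls is at the end, add FOLLOW(param) = { $, a, c, f, n }.
In decls ::= decls decls f: add FIRST(decls f) = { a, f, n }.
In decls ::= decls decls f: add FIRST(f) = { f }.
In cond ::= f c param decls: decls is at the end, add FOLLOW(cond) = { c }.
Union: FOLLOW(decls) = { $, a, c, f, n }.

{ $, a, c, f, n }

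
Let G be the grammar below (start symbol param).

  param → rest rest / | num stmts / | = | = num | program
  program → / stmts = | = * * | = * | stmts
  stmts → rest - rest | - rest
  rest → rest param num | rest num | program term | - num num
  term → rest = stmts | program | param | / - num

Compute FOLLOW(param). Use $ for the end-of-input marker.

param is the start symbol, so $ ∈ FOLLOW(param).
In rest → rest param num: add FIRST(num) = { num }.
In term → param: param is at the end, add FOLLOW(term) = { $, -, /, =, num }.
Union: FOLLOW(param) = { $, -, /, =, num }.

{ $, -, /, =, num }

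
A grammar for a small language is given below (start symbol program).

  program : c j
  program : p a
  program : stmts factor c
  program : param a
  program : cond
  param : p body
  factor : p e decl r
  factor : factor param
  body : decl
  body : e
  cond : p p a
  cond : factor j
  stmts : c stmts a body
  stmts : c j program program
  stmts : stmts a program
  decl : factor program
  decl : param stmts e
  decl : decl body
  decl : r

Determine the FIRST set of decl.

From decl : factor program: add FIRST(factor) = { p }.
From decl : param stmts e: add FIRST(param) = { p }.
From decl : decl body: add FIRST(decl) = { p, r }.
decl : r contributes {r}.
Union: FIRST(decl) = { p, r }.

{ p, r }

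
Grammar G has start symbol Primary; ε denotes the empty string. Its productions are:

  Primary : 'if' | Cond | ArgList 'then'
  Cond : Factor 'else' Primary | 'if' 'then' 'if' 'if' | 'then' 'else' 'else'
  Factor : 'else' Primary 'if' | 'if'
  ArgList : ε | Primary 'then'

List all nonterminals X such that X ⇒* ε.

Directly nullable (have an ε-production): ArgList.
No other nonterminal has a production whose RHS symbols are all nullable.

{ ArgList }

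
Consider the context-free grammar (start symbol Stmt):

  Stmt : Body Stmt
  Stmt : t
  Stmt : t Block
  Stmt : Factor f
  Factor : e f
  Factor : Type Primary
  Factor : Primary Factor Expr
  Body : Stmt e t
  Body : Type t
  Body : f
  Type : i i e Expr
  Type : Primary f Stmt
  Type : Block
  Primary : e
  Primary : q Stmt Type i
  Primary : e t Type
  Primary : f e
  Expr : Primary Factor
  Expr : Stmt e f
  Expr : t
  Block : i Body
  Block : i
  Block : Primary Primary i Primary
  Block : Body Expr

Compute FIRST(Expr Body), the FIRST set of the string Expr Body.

Add FIRST(Expr) = { e, f, i, q, t }; Expr is not nullable, stop.

{ e, f, i, q, t }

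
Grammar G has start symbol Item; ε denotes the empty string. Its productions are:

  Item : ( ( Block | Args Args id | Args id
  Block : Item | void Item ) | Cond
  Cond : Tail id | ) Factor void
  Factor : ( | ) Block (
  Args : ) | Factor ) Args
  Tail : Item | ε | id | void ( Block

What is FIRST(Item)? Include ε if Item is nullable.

{ (, ) }

Item : ( ( Block contributes {(}.
From Item : Args Args id: add FIRST(Args) = { (, ) }.
From Item : Args id: add FIRST(Args) = { (, ) }.
Union: FIRST(Item) = { (, ) }.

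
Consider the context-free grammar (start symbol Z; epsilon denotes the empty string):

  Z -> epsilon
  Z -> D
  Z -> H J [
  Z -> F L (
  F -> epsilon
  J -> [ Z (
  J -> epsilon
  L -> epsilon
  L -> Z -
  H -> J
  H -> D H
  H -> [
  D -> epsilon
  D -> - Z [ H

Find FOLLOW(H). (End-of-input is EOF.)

{ EOF, (, -, [ }

In Z -> H J [: add FIRST(J [) = { [ }.
In H -> D H: H is at the end, add FOLLOW(H) = { EOF, (, -, [ }.
In D -> - Z [ H: H is at the end, add FOLLOW(D) = { EOF, (, -, [ }.
Union: FOLLOW(H) = { EOF, (, -, [ }.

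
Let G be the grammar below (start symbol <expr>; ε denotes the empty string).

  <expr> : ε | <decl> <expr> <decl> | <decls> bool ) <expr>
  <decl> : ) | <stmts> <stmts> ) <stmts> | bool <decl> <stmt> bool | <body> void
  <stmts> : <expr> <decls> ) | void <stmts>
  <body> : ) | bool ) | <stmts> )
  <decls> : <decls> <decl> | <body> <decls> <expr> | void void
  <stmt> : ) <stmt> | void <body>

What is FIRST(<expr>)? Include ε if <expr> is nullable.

<expr> : ε contributes ε.
From <expr> : <decl> <expr> <decl>: add FIRST(<decl>) = { ), bool, void }.
From <expr> : <decls> bool ) <expr>: add FIRST(<decls>) = { ), bool, void }.
Union: FIRST(<expr>) = { ), bool, void, ε }.

{ ), bool, void, ε }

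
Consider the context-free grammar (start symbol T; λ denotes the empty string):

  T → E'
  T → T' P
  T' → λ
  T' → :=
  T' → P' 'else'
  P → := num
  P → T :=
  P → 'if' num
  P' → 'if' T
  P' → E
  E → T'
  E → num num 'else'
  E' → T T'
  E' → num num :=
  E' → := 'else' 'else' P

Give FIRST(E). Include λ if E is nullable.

From E → T': add FIRST(T') = { 'else', 'if', :=, num, λ } (including λ since T' is nullable).
E → num num 'else' contributes {num}.
Union: FIRST(E) = { 'else', 'if', :=, num, λ }.

{ 'else', 'if', :=, num, λ }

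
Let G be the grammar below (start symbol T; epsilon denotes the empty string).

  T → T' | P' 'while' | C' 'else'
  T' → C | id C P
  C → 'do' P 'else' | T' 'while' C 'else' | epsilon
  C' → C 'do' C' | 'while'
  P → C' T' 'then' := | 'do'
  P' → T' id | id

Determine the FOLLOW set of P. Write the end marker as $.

In T' → id C P: P is at the end, add FOLLOW(T') = { $, 'then', 'while', id }.
In C → 'do' P 'else': add FIRST('else') = { 'else' }.
Union: FOLLOW(P) = { $, 'else', 'then', 'while', id }.

{ $, 'else', 'then', 'while', id }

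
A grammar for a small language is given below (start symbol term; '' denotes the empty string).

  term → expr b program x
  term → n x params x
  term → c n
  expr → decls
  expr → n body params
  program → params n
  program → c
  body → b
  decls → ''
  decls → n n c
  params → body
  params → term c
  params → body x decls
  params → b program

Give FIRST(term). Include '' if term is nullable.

{ b, c, n }

From term → expr b program x: expr nullable, take FIRST(expr) ∪ {b} = { b, n }.
term → n x params x contributes {n}.
term → c n contributes {c}.
Union: FIRST(term) = { b, c, n }.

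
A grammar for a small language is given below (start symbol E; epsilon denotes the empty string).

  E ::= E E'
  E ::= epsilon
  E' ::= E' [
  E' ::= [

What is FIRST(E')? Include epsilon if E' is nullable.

{ [ }

From E' ::= E' [: add FIRST(E') = { [ }.
E' ::= [ contributes {[}.
Union: FIRST(E') = { [ }.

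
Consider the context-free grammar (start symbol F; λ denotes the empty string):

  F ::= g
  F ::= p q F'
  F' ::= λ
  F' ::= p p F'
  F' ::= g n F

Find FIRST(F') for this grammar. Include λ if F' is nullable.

{ g, p, λ }

F' ::= λ contributes λ.
F' ::= p p F' contributes {p}.
F' ::= g n F contributes {g}.
Union: FIRST(F') = { g, p, λ }.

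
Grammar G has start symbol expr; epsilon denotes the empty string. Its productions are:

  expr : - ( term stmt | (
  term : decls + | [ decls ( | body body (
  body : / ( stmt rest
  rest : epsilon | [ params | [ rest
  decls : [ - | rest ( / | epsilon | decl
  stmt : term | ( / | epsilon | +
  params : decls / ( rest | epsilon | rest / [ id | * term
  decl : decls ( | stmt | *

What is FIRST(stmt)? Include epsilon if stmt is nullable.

{ (, *, +, /, [, epsilon }

From stmt : term: add FIRST(term) = { (, *, +, /, [ }.
stmt : ( / contributes {(}.
stmt : epsilon contributes epsilon.
stmt : + contributes {+}.
Union: FIRST(stmt) = { (, *, +, /, [, epsilon }.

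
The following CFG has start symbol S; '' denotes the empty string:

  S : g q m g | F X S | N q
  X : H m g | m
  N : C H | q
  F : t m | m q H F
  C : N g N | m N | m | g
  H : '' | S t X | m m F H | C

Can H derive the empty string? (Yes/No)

Yes

H has an ''-production, so H ⇒ ''.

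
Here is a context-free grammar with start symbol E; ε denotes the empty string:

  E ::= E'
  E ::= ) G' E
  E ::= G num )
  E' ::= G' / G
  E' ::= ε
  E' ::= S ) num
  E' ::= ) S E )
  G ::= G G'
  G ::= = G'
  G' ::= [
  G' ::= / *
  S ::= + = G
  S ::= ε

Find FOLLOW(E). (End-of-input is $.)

{ $, ) }

E is the start symbol, so $ ∈ FOLLOW(E).
In E ::= ) G' E: E is at the end, add FOLLOW(E) = { $, ) }.
In E' ::= ) S E ): add FIRST()) = { ) }.
Union: FOLLOW(E) = { $, ) }.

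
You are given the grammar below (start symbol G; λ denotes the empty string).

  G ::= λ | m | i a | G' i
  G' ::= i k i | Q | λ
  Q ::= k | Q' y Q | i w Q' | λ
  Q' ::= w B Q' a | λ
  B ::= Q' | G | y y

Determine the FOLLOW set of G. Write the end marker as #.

G is the start symbol, so # ∈ FOLLOW(G).
In B ::= G: G is at the end, add FOLLOW(B) = { a, w }.
Union: FOLLOW(G) = { #, a, w }.

{ #, a, w }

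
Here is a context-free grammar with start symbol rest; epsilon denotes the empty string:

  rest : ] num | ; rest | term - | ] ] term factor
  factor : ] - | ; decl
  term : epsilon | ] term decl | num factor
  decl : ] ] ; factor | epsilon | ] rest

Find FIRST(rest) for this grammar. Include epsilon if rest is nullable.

rest : ] num contributes {]}.
rest : ; rest contributes {;}.
From rest : term -: term nullable, take FIRST(term) ∪ {-} = { -, ], num }.
rest : ] ] term factor contributes {]}.
Union: FIRST(rest) = { -, ;, ], num }.

{ -, ;, ], num }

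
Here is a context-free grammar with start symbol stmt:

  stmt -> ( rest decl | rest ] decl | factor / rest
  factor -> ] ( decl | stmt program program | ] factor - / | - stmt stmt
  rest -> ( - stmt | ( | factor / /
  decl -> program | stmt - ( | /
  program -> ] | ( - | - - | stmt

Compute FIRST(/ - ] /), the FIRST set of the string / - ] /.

/ is a terminal; add {/} and stop.

{ / }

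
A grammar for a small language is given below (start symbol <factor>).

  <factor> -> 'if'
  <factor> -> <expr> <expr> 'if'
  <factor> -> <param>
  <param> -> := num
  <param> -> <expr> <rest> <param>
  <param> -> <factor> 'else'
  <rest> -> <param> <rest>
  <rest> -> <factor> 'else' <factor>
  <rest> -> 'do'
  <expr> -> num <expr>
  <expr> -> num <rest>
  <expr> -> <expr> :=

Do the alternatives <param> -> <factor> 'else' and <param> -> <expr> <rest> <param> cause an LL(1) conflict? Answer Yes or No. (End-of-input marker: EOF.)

Yes

FIRST(<factor> 'else') = { 'if', :=, num } and FIRST(<expr> <rest> <param>) = { num }.
Both contain num, so the two alternatives are not disjoint — LL(1) conflict.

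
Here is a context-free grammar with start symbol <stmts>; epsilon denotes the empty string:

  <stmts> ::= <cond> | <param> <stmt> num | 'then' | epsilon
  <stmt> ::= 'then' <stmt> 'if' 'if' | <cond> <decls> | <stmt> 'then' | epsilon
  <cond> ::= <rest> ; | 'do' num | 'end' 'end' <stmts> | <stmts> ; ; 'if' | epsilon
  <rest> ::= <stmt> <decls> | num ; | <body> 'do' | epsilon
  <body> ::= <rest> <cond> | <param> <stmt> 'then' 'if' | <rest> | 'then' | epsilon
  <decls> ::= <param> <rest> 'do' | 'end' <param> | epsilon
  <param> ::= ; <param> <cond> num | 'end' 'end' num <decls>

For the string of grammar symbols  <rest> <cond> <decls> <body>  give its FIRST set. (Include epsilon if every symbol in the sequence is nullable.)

Add FIRST(<rest>)\{epsilon} = { 'do', 'end', 'then', ;, num }; <rest> is nullable, continue.
Add FIRST(<cond>)\{epsilon} = { 'do', 'end', 'then', ;, num }; <cond> is nullable, continue.
Add FIRST(<decls>)\{epsilon} = { 'end', ; }; <decls> is nullable, continue.
Add FIRST(<body>)\{epsilon} = { 'do', 'end', 'then', ;, num }; <body> is nullable, continue.
Every symbol is nullable, so include epsilon.

{ 'do', 'end', 'then', ;, num, epsilon }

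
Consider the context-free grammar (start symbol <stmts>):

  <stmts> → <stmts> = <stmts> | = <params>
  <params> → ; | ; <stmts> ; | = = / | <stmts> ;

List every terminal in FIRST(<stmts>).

{ = }

From <stmts> → <stmts> = <stmts>: add FIRST(<stmts>) = { = }.
<stmts> → = <params> contributes {=}.
Union: FIRST(<stmts>) = { = }.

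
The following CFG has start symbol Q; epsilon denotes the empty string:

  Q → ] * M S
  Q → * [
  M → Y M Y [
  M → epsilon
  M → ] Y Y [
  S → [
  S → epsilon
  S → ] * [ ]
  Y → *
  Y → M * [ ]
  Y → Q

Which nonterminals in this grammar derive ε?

Directly nullable (have an epsilon-production): M, S.
No other nonterminal has a production whose RHS symbols are all nullable.

{ M, S }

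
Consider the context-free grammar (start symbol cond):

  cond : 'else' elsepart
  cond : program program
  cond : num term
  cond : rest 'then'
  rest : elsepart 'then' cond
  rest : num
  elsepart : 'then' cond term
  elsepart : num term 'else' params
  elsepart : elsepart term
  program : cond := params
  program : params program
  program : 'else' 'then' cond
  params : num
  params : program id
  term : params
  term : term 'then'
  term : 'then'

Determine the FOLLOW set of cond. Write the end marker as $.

{ $, 'else', 'then', :=, id, num }

cond is the start symbol, so $ ∈ FOLLOW(cond).
In rest : elsepart 'then' cond: cond is at the end, add FOLLOW(rest) = { 'then' }.
In elsepart : 'then' cond term: add FIRST(term) = { 'else', 'then', num }.
In program : cond := params: add FIRST(:= params) = { := }.
In program : 'else' 'then' cond: cond is at the end, add FOLLOW(program) = { $, 'else', 'then', :=, id, num }.
Union: FOLLOW(cond) = { $, 'else', 'then', :=, id, num }.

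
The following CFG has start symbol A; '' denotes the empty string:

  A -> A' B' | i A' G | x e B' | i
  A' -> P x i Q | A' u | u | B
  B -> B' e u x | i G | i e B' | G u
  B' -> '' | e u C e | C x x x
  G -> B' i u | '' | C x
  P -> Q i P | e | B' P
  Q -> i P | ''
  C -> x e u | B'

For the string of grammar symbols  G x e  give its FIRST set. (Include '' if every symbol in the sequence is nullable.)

Add FIRST(G)\{''} = { e, i, x }; G is nullable, continue.
x is a terminal; add {x} and stop.

{ e, i, x }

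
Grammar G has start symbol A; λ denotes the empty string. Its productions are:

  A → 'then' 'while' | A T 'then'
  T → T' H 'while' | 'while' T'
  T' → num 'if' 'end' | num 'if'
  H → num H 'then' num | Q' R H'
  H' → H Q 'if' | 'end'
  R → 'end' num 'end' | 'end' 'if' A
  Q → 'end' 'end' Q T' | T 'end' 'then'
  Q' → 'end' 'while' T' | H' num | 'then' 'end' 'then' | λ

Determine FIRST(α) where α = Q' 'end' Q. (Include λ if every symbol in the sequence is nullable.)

{ 'end', 'then', num }

Add FIRST(Q')\{λ} = { 'end', 'then', num }; Q' is nullable, continue.
'end' is a terminal; add {'end'} and stop.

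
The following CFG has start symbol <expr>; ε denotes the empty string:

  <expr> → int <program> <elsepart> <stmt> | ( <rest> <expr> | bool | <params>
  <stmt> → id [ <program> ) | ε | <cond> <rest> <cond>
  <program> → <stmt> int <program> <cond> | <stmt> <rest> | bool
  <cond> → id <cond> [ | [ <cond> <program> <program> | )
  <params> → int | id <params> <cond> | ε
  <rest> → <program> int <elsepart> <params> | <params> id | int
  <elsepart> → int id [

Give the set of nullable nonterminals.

Directly nullable (have an ε-production): <stmt>, <params>.
<expr> → <params> with every symbol nullable, so <expr> is nullable.
No other nonterminal has a production whose RHS symbols are all nullable.

{ <expr>, <params>, <stmt> }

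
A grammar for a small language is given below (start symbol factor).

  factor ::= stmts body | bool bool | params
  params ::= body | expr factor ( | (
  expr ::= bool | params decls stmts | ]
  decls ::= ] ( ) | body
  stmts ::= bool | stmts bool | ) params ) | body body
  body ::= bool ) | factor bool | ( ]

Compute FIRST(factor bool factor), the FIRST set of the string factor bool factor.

Add FIRST(factor) = { (, ), ], bool }; factor is not nullable, stop.

{ (, ), ], bool }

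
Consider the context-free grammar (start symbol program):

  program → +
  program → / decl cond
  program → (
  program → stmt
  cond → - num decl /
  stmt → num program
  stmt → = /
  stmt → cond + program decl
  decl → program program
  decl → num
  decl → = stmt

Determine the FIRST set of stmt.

stmt → num program contributes {num}.
stmt → = / contributes {=}.
From stmt → cond + program decl: add FIRST(cond) = { - }.
Union: FIRST(stmt) = { -, =, num }.

{ -, =, num }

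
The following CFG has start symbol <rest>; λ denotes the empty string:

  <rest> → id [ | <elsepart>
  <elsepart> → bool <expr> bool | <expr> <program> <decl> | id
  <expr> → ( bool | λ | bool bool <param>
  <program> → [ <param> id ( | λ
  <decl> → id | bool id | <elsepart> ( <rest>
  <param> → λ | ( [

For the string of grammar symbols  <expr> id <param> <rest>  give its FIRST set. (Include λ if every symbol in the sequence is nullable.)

{ (, bool, id }

Add FIRST(<expr>)\{λ} = { (, bool }; <expr> is nullable, continue.
id is a terminal; add {id} and stop.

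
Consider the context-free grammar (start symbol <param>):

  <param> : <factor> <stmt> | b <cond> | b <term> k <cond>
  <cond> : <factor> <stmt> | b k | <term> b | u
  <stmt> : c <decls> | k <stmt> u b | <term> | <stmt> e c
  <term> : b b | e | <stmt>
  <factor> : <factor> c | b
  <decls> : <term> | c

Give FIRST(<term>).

{ b, c, e, k }

<term> : b b contributes {b}.
<term> : e contributes {e}.
From <term> : <stmt>: add FIRST(<stmt>) = { b, c, e, k }.
Union: FIRST(<term>) = { b, c, e, k }.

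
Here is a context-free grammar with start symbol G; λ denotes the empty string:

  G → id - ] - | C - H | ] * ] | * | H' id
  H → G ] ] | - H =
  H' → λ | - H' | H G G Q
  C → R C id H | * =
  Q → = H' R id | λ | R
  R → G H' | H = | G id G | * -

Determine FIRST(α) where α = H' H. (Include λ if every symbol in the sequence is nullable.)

Add FIRST(H')\{λ} = { *, -, ], id }; H' is nullable, continue.
Add FIRST(H) = { *, -, ], id }; H is not nullable, stop.

{ *, -, ], id }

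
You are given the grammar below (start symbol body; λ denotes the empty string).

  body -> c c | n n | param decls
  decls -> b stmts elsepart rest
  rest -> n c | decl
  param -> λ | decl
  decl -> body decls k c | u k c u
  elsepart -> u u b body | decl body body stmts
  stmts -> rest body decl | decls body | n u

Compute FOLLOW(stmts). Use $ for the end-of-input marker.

{ b, c, n, u }

In decls -> b stmts elsepart rest: add FIRST(elsepart rest) = { b, c, n, u }.
In elsepart -> decl body body stmts: stmts is at the end, add FOLLOW(elsepart) = { b, c, n, u }.
Union: FOLLOW(stmts) = { b, c, n, u }.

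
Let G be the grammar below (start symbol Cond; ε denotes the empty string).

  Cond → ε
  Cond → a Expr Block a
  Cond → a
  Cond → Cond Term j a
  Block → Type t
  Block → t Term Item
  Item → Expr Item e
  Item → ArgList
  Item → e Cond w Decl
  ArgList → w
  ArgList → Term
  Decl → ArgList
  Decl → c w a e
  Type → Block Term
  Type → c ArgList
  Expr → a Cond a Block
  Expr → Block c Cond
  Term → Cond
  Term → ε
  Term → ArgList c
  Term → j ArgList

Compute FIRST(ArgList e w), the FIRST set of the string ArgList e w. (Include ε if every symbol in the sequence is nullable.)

{ a, c, e, j, w }

Add FIRST(ArgList)\{ε} = { a, c, j, w }; ArgList is nullable, continue.
e is a terminal; add {e} and stop.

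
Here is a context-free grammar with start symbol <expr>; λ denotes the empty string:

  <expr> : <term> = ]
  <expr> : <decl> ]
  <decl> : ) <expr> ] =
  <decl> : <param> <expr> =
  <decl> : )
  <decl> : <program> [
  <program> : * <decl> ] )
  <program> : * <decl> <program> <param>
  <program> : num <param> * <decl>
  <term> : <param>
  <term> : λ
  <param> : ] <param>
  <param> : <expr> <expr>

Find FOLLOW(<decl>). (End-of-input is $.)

In <expr> : <decl> ]: add FIRST(]) = { ] }.
In <program> : * <decl> ] ): add FIRST(] )) = { ] }.
In <program> : * <decl> <program> <param>: add FIRST(<program> <param>) = { *, num }.
In <program> : num <param> * <decl>: <decl> is at the end, add FOLLOW(<program>) = { ), *, =, [, ], num }.
Union: FOLLOW(<decl>) = { ), *, =, [, ], num }.

{ ), *, =, [, ], num }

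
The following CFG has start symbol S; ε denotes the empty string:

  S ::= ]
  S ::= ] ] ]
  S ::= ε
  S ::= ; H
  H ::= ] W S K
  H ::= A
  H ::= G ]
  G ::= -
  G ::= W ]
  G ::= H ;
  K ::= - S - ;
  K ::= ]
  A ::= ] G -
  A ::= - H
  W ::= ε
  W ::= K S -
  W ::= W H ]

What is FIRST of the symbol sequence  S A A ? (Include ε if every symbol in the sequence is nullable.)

{ -, ;, ] }

Add FIRST(S)\{ε} = { ;, ] }; S is nullable, continue.
Add FIRST(A) = { -, ] }; A is not nullable, stop.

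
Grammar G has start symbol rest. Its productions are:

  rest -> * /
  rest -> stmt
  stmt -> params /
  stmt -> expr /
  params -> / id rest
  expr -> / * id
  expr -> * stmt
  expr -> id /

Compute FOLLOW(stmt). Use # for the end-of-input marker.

{ #, / }

In rest -> stmt: stmt is at the end, add FOLLOW(rest) = { #, / }.
In expr -> * stmt: stmt is at the end, add FOLLOW(expr) = { / }.
Union: FOLLOW(stmt) = { #, / }.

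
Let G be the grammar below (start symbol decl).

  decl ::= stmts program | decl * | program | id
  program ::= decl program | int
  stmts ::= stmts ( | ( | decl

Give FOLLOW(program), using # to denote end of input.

In decl ::= stmts program: program is at the end, add FOLLOW(decl) = { #, (, *, id, int }.
In decl ::= program: program is at the end, add FOLLOW(decl) = { #, (, *, id, int }.
In program ::= decl program: program is at the end, add FOLLOW(program) = { #, (, *, id, int }.
Union: FOLLOW(program) = { #, (, *, id, int }.

{ #, (, *, id, int }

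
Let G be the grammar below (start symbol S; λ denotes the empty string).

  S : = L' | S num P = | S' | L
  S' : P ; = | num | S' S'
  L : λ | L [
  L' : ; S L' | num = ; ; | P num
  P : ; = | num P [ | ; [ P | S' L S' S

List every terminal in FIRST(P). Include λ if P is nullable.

{ ;, num }

P : ; = contributes {;}.
P : num P [ contributes {num}.
P : ; [ P contributes {;}.
From P : S' L S' S: add FIRST(S') = { ;, num }.
Union: FIRST(P) = { ;, num }.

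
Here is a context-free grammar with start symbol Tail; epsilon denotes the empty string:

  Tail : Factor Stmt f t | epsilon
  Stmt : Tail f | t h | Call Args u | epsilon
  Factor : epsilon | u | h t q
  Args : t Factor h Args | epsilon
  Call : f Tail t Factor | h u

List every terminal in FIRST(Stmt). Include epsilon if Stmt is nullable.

{ f, h, t, u, epsilon }

From Stmt : Tail f: Tail nullable, take FIRST(Tail) ∪ {f} = { f, h, t, u }.
Stmt : t h contributes {t}.
From Stmt : Call Args u: add FIRST(Call) = { f, h }.
Stmt : epsilon contributes epsilon.
Union: FIRST(Stmt) = { f, h, t, u, epsilon }.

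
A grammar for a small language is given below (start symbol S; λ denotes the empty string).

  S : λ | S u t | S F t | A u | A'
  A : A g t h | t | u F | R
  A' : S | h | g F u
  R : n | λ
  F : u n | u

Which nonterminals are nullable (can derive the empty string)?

{ A, A', R, S }

Directly nullable (have an λ-production): S, R.
A' : S with every symbol nullable, so A' is nullable.
A : R with every symbol nullable, so A is nullable.
No other nonterminal has a production whose RHS symbols are all nullable.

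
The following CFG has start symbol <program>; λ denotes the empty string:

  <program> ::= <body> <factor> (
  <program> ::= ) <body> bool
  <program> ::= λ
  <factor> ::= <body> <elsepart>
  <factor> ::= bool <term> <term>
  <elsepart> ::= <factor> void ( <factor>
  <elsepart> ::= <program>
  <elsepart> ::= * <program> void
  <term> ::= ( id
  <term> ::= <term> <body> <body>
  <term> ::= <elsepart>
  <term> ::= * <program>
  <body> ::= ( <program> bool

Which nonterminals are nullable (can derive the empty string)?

Directly nullable (have an λ-production): <program>.
<elsepart> ::= <program> with every symbol nullable, so <elsepart> is nullable.
<term> ::= <elsepart> with every symbol nullable, so <term> is nullable.
No other nonterminal has a production whose RHS symbols are all nullable.

{ <elsepart>, <program>, <term> }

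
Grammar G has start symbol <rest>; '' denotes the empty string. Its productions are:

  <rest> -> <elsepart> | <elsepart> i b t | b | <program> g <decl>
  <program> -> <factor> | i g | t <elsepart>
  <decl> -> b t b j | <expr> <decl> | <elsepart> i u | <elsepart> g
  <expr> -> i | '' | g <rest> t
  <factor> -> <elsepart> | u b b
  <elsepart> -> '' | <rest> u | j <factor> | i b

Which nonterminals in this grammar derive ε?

Directly nullable (have an ''-production): <expr>, <elsepart>.
<program> -> <factor> with every symbol nullable, so <program> is nullable.
<rest> -> <elsepart> with every symbol nullable, so <rest> is nullable.
<factor> -> <elsepart> with every symbol nullable, so <factor> is nullable.
No other nonterminal has a production whose RHS symbols are all nullable.

{ <elsepart>, <expr>, <factor>, <program>, <rest> }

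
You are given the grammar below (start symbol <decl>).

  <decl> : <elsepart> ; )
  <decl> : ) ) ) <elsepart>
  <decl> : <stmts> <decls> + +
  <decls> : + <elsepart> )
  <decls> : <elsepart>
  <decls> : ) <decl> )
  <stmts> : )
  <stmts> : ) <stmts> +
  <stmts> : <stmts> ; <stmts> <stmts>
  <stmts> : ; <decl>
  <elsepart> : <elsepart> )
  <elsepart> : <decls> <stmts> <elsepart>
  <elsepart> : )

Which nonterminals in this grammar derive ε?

No nonterminal has an empty production or an RHS whose symbols are all nullable.

{ } (none)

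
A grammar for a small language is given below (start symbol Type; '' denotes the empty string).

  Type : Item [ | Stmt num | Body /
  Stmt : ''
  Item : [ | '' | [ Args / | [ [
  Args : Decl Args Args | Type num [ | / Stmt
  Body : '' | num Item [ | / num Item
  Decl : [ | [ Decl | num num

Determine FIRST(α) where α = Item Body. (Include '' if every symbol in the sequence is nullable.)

Add FIRST(Item)\{''} = { [ }; Item is nullable, continue.
Add FIRST(Body)\{''} = { /, num }; Body is nullable, continue.
Every symbol is nullable, so include ''.

{ /, [, num, '' }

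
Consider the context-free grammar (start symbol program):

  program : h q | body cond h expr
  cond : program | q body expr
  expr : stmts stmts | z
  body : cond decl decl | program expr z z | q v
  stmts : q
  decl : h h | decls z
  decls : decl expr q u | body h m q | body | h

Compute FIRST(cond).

{ h, q }

From cond : program: add FIRST(program) = { h, q }.
cond : q body expr contributes {q}.
Union: FIRST(cond) = { h, q }.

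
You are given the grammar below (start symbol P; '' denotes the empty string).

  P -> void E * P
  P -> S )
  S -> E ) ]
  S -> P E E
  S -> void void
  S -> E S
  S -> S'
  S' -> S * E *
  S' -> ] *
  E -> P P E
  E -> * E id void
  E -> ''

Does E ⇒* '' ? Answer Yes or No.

Yes

E has an ''-production, so E ⇒ ''.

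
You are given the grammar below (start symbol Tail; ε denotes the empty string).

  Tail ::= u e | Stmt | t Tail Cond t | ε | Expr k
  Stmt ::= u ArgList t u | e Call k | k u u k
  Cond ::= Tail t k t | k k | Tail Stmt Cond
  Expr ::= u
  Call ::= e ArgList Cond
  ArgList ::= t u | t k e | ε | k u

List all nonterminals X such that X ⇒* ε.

{ ArgList, Tail }

Directly nullable (have an ε-production): Tail, ArgList.
No other nonterminal has a production whose RHS symbols are all nullable.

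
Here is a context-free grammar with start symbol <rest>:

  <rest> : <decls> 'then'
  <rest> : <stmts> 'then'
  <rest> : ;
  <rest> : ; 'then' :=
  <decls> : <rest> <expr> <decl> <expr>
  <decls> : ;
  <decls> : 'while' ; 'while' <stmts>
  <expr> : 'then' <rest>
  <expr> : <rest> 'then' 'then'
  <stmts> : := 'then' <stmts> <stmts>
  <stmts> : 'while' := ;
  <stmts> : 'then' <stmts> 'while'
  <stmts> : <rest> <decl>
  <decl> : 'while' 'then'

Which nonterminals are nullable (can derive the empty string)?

{ } (none)

No nonterminal has an empty production or an RHS whose symbols are all nullable.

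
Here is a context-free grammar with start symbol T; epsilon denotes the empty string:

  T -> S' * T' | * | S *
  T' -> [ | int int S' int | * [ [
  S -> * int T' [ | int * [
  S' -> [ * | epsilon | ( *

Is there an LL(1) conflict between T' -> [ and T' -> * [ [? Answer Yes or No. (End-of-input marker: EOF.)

No

FIRST([) = { [ } and FIRST(* [ [) = { * }.
The FIRST sets are disjoint and neither alternative is nullable — no conflict.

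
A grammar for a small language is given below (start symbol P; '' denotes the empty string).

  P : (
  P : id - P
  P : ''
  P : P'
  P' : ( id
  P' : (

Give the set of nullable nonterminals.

{ P }

Directly nullable (have an ''-production): P.
No other nonterminal has a production whose RHS symbols are all nullable.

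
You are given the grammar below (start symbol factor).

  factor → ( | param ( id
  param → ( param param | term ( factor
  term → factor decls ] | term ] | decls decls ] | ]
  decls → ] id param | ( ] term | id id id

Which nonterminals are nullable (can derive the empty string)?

{ } (none)

No nonterminal has an empty production or an RHS whose symbols are all nullable.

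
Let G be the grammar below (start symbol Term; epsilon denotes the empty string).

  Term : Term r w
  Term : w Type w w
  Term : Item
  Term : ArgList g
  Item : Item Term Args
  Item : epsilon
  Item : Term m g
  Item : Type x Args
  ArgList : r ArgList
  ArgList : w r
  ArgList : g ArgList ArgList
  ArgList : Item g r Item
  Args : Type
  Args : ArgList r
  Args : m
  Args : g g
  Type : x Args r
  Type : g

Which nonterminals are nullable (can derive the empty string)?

{ Item, Term }

Directly nullable (have an epsilon-production): Item.
Term : Item with every symbol nullable, so Term is nullable.
No other nonterminal has a production whose RHS symbols are all nullable.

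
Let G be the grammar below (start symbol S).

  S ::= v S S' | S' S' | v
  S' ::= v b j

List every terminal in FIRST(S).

S ::= v S S' contributes {v}.
From S ::= S' S': add FIRST(S') = { v }.
S ::= v contributes {v}.
Union: FIRST(S) = { v }.

{ v }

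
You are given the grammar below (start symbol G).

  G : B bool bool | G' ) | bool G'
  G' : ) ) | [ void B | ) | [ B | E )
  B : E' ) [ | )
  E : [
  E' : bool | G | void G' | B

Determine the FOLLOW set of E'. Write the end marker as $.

{ ) }

In B : E' ) [: add FIRST() [) = { ) }.
Union: FOLLOW(E') = { ) }.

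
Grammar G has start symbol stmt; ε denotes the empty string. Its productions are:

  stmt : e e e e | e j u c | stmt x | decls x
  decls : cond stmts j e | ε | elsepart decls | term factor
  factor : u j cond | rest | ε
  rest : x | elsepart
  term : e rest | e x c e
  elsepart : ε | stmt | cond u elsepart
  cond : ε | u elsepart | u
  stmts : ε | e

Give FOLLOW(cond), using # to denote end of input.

In decls : cond stmts j e: add FIRST(stmts j e) = { e, j }.
In factor : u j cond: cond is at the end, add FOLLOW(factor) = { x }.
In elsepart : cond u elsepart: add FIRST(u elsepart) = { u }.
Union: FOLLOW(cond) = { e, j, u, x }.

{ e, j, u, x }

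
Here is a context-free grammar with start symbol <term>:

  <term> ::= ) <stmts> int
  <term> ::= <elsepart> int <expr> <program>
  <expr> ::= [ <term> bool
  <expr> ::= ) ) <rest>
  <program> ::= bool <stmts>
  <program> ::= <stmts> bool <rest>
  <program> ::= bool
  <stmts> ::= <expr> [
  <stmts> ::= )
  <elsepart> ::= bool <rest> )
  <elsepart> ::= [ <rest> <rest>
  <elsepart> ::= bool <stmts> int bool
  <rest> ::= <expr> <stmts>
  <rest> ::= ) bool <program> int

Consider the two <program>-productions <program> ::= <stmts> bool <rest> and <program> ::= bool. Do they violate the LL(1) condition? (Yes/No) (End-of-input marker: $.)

FIRST(<stmts> bool <rest>) = { ), [ } and FIRST(bool) = { bool }.
The FIRST sets are disjoint and neither alternative is nullable — no conflict.

No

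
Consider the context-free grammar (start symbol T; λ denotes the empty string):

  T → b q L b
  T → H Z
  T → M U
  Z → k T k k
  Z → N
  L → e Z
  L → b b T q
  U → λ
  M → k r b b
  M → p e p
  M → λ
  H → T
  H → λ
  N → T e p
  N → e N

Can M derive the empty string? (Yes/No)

M has an λ-production, so M ⇒ λ.

Yes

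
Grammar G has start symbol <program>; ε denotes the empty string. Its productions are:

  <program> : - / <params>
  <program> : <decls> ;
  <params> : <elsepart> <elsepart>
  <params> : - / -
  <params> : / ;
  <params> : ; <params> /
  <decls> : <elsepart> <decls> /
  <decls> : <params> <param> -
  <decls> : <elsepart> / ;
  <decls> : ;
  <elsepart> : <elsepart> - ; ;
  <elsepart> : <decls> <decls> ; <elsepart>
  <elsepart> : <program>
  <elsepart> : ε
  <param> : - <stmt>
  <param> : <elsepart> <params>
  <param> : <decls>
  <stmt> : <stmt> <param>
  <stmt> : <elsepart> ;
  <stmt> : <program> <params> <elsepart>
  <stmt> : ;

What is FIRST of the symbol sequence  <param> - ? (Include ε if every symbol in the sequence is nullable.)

Add FIRST(<param>)\{ε} = { -, /, ; }; <param> is nullable, continue.
- is a terminal; add {-} and stop.

{ -, /, ; }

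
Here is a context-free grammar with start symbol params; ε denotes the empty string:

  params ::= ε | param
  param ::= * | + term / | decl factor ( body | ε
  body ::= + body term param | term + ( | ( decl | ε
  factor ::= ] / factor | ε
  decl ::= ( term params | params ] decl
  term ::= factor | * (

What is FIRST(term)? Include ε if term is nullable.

From term ::= factor: add FIRST(factor) = { ], ε } (including ε since factor is nullable).
term ::= * ( contributes {*}.
Union: FIRST(term) = { *, ], ε }.

{ *, ], ε }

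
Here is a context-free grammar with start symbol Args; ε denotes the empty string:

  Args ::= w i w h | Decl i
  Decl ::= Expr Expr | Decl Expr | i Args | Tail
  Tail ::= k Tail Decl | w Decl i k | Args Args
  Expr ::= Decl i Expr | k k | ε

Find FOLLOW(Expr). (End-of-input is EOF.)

{ i, k, w }

In Decl ::= Expr Expr: add FIRST(Expr)\{ε} = { i, k, w }.
  Since Expr is nullable, also add FOLLOW(Decl) = { i, k, w }.
In Decl ::= Expr Expr: Expr is at the end, add FOLLOW(Decl) = { i, k, w }.
In Decl ::= Decl Expr: Expr is at the end, add FOLLOW(Decl) = { i, k, w }.
In Expr ::= Decl i Expr: Expr is at the end, add FOLLOW(Expr) = { i, k, w }.
Union: FOLLOW(Expr) = { i, k, w }.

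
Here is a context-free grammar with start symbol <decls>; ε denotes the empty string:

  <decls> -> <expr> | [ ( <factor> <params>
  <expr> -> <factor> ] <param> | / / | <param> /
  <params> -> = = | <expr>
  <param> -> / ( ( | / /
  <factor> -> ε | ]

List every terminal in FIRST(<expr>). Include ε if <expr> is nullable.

{ /, ] }

From <expr> -> <factor> ] <param>: <factor> nullable, take FIRST(<factor>) ∪ {]} = { ] }.
<expr> -> / / contributes {/}.
From <expr> -> <param> /: add FIRST(<param>) = { / }.
Union: FIRST(<expr>) = { /, ] }.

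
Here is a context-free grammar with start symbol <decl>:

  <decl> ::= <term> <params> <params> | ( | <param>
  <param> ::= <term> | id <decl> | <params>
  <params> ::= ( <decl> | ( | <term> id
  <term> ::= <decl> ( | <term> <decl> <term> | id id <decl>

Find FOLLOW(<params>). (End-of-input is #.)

{ #, (, id }

In <decl> ::= <term> <params> <params>: add FIRST(<params>) = { (, id }.
In <decl> ::= <term> <params> <params>: <params> is at the end, add FOLLOW(<decl>) = { #, (, id }.
In <param> ::= <params>: <params> is at the end, add FOLLOW(<param>) = { #, (, id }.
Union: FOLLOW(<params>) = { #, (, id }.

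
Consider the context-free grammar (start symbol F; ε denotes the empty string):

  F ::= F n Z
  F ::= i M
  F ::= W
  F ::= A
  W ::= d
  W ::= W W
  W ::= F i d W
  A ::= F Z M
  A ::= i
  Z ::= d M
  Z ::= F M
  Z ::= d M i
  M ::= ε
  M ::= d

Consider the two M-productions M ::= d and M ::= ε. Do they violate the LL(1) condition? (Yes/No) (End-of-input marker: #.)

Yes

FIRST(d) = { d } and FIRST(ε) = { ε }.
The second alternative is nullable and FOLLOW(M) = { #, d, i, n } shares d with FIRST of the first — conflict.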